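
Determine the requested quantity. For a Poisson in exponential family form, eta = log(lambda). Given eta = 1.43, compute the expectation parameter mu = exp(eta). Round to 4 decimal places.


Expectation parameter for Poisson exponential family:
mu = exp(eta).
eta = 1.43.
mu = exp(1.43) = 4.1787

4.1787


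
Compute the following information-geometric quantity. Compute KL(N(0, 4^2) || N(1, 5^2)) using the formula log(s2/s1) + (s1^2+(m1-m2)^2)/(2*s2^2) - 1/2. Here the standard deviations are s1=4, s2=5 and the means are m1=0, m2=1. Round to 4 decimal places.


KL divergence between normal distributions:
KL = log(s2/s1) + (s1^2 + (m1-m2)^2)/(2*s2^2) - 1/2.
log(5/4) = 0.223144.
(4^2 + (0-1)^2)/(2*5^2) = (16 + 1)/50 = 0.34.
KL = 0.223144 + 0.34 - 0.5 = 0.0631

0.0631


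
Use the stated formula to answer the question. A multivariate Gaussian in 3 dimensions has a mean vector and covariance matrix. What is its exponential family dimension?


Exponential family dimension calculation:
For 3-dim MVN: mean has 3 params, covariance has 3*4/2 = 6 unique entries.
Total dim = 3 + 6 = 9.

9


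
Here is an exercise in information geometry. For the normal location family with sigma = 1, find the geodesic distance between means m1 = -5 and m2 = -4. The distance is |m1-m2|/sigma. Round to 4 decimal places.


On the fixed-variance normal subfamily, geodesic distance = |m1-m2|/sigma.
|-5 - -4| = 1.
sigma = 1.
d = 1/1 = 1.0000

1.0000


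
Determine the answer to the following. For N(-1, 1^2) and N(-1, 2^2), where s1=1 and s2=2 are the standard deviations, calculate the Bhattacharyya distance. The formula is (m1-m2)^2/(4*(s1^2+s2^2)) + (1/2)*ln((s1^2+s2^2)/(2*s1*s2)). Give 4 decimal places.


Bhattacharyya distance between two Gaussians:
DB = (m1-m2)^2/(4*(s1^2+s2^2)) + (1/2)*ln((s1^2+s2^2)/(2*s1*s2)).
(m1-m2)^2 = (0)^2 = 0.
s1^2+s2^2 = 1 + 4 = 5.
term1 = 0/20 = 0.0.
term2 = 0.5*ln(5/4.0) = 0.111572.
DB = 0.0 + 0.111572 = 0.1116

0.1116


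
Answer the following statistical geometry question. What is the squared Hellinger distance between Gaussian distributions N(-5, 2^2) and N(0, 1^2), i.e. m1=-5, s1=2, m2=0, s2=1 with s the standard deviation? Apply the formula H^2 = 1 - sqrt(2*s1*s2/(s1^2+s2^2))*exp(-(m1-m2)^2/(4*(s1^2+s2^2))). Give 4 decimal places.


Squared Hellinger distance for Gaussians:
H^2 = 1 - sqrt(2*s1*s2/(s1^2+s2^2)) * exp(-(m1-m2)^2/(4*(s1^2+s2^2))).
s1^2 = 4, s2^2 = 1, s1^2+s2^2 = 5.
sqrt(2*2*1/(5)) = 0.894427.
(m1-m2)^2 = (-5)^2 = 25.
exp(-25/(4*5)) = exp(-1.25) = 0.286505.
H^2 = 1 - 0.894427*0.286505 = 0.7437

0.7437


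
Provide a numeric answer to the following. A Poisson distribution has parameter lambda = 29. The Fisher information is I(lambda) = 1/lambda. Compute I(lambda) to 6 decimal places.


Fisher information for Poisson: I(lambda) = 1/lambda.
lambda = 29.
I(lambda) = 1/29 = 0.034483

0.034483


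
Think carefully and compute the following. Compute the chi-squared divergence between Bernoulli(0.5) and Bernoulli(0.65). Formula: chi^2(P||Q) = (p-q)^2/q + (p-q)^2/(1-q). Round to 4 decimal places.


Chi-squared divergence between Bernoulli distributions:
chi^2 = (p-q)^2/q + (p-q)^2/(1-q).
p = 0.5, q = 0.65, p-q = -0.15.
(p-q)^2 = 0.0225.
term1 = 0.0225/0.65 = 0.034615.
term2 = 0.0225/0.35 = 0.064286.
chi^2 = 0.034615 + 0.064286 = 0.0989

0.0989


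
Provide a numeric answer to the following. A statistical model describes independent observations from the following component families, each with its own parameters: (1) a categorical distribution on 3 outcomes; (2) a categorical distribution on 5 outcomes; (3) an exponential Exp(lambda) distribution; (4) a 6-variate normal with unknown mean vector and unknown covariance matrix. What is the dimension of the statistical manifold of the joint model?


The dimension of a statistical manifold equals the number of free
(independent) real parameters of the model. For a product of independent
blocks the parameter counts add.
- categorical on 3 outcomes (probabilities sum to 1): 3-1 = 2.
- categorical on 5 outcomes (probabilities sum to 1): 5-1 = 4.
- exponential (lambda): 1.
- 6-variate normal: 6 (mean) + 6*7/2 = 21 (symmetric covariance) = 27.
Total = 2 + 4 + 1 + 27 = 34.
Dimension = 34

34


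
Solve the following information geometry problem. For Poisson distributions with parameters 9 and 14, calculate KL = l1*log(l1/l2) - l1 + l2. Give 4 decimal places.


KL divergence for Poisson:
KL = l1*log(l1/l2) - l1 + l2.
l1 = 9, l2 = 14.
log(9/14) = -0.441833.
l1*log(l1/l2) = 9 * -0.441833 = -3.976495.
KL = -3.976495 - 9 + 14 = 1.0235

1.0235


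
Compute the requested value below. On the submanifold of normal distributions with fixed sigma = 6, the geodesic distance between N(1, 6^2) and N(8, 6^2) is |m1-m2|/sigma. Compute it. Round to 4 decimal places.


On the fixed-variance normal subfamily, geodesic distance = |m1-m2|/sigma.
|1 - 8| = 7.
sigma = 6.
d = 7/6 = 1.1667

1.1667


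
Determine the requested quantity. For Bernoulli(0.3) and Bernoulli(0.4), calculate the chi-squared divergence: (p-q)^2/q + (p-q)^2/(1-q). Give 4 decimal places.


Chi-squared divergence between Bernoulli distributions:
chi^2 = (p-q)^2/q + (p-q)^2/(1-q).
p = 0.3, q = 0.4, p-q = -0.1.
(p-q)^2 = 0.01.
term1 = 0.01/0.4 = 0.025.
term2 = 0.01/0.6 = 0.016667.
chi^2 = 0.025 + 0.016667 = 0.0417

0.0417


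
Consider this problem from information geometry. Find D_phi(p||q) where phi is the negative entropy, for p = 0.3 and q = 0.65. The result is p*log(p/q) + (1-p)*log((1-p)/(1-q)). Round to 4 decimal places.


Bregman divergence with negative entropy generator:
D = p*log(p/q) + (1-p)*log((1-p)/(1-q)).
p = 0.3, q = 0.65.
p*log(p/q) = 0.3*log(0.3/0.65) = -0.231957.
(1-p)*log((1-p)/(1-q)) = 0.7*log(0.7/0.35) = 0.485203.
D = -0.231957 + 0.485203 = 0.2532

0.2532


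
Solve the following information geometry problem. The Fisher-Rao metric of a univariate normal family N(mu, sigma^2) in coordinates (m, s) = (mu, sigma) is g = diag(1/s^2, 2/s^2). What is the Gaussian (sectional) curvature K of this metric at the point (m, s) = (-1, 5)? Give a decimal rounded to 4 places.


The metric has the form g = (A dm^2 + B ds^2)/s^2 with A = 1, B = 2.
Substitute u = sqrt(A/B)*m: g = B*(du^2 + ds^2)/s^2, i.e. B times the
Poincare upper half-plane metric, which has constant Gaussian curvature -1.
Scaling a 2D metric by a constant c divides the Gaussian curvature by c,
so K = -1/B = -1/(2) = -0.5000 everywhere (the point (m, s) = (-1, 5) is irrelevant:
the curvature is constant).
The requested Gaussian curvature is K = -0.5000.

-0.5000


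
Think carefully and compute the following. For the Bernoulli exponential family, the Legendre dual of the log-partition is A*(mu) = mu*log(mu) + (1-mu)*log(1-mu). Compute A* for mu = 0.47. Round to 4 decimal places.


Legendre transform for Bernoulli:
A*(mu) = mu*log(mu) + (1-mu)*log(1-mu).
mu = 0.47, 1-mu = 0.53.
mu*log(mu) = 0.47*log(0.47) = -0.354861.
(1-mu)*log(1-mu) = 0.53*log(0.53) = -0.336485.
A* = -0.354861 + -0.336485 = -0.6913

-0.6913


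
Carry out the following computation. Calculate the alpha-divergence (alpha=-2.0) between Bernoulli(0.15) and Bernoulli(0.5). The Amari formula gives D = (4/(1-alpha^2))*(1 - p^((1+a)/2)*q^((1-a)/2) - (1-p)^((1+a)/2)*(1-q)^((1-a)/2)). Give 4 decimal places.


Amari alpha-divergence:
D = (4/(1-alpha^2))*(1 - p^((1+a)/2)*q^((1-a)/2) - (1-p)^((1+a)/2)*(1-q)^((1-a)/2)).
alpha = -2.0, p = 0.15, q = 0.5.
e1 = (1+alpha)/2 = -0.5, e2 = (1-alpha)/2 = 1.5.
t1 = p^e1 * q^e2 = 0.15^-0.5 * 0.5^1.5 = 0.912871.
t2 = (1-p)^e1 * (1-q)^e2 = 0.85^-0.5 * 0.5^1.5 = 0.383482.
4/(1-alpha^2) = -1.333333.
D = -1.333333*(1 - 0.912871 - 0.383482) = 0.3951

0.3951


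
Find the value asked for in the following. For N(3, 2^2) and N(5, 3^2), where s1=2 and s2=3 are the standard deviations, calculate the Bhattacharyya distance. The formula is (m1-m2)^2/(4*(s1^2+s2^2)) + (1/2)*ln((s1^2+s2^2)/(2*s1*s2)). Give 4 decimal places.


Bhattacharyya distance between two Gaussians:
DB = (m1-m2)^2/(4*(s1^2+s2^2)) + (1/2)*ln((s1^2+s2^2)/(2*s1*s2)).
(m1-m2)^2 = (-2)^2 = 4.
s1^2+s2^2 = 4 + 9 = 13.
term1 = 4/52 = 0.076923.
term2 = 0.5*ln(13/12.0) = 0.040021.
DB = 0.076923 + 0.040021 = 0.1169

0.1169


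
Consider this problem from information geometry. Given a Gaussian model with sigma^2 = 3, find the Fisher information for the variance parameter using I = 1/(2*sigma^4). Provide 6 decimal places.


Fisher information for variance: I(sigma^2) = 1/(2*sigma^4).
sigma^2 = 3, so sigma^4 = 9.
I = 1/(2*9) = 1/18 = 0.055556

0.055556


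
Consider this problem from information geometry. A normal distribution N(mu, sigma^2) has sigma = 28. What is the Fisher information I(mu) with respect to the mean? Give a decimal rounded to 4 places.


The Fisher information for the mean of a normal distribution is I(mu) = 1/sigma^2.
sigma = 28, so sigma^2 = 784.
I(mu) = 1/784 = 0.0013

0.0013


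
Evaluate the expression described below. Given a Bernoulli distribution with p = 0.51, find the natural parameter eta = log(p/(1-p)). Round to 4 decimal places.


Natural parameter for Bernoulli: eta = log(p/(1-p)).
p = 0.51, 1-p = 0.49.
p/(1-p) = 1.040816.
eta = log(1.040816) = 0.0400

0.0400


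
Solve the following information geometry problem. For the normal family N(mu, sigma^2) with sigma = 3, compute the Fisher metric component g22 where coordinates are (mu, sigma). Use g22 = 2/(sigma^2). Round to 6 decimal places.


For the 2-parameter normal family, the Fisher metric has:
  g11 = 1/sigma^2, g22 = 2/sigma^2.
sigma = 3, sigma^2 = 9.
g22 = 0.222222

0.222222


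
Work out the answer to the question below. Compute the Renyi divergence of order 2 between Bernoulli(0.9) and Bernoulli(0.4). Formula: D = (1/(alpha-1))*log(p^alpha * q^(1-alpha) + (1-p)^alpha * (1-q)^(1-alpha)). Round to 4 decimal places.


Renyi divergence of order alpha between Bernoulli distributions:
D = (1/(alpha-1))*log(p^alpha * q^(1-alpha) + (1-p)^alpha * (1-q)^(1-alpha)).
alpha = 2, p = 0.9, q = 0.4.
p^alpha * q^(1-alpha) = 0.9^2 * 0.4^-1 = 2.025.
(1-p)^alpha * (1-q)^(1-alpha) = 0.1^2 * 0.6^-1 = 0.016667.
sum = 2.025 + 0.016667 = 2.041667.
D = (1/1)*log(2.041667) = 0.7138

0.7138


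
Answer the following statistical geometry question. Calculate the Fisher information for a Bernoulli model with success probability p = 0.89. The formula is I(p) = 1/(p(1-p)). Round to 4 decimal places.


For Bernoulli(p), Fisher information is I(p) = 1/(p*(1-p)).
p = 0.89, 1-p = 0.11.
p*(1-p) = 0.0979.
I(p) = 1/0.0979 = 10.2145

10.2145


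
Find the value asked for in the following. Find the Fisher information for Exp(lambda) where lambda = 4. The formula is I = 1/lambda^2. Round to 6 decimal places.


Fisher information for exponential: I(lambda) = 1/lambda^2.
lambda = 4, lambda^2 = 16.
I = 1/16 = 0.062500

0.062500


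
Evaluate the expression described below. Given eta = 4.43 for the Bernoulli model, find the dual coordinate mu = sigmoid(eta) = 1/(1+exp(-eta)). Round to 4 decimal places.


Dual coordinate (expectation parameter) for Bernoulli:
mu = 1/(1+exp(-eta)).
eta = 4.43.
exp(-eta) = exp(-4.43) = 0.011914.
mu = 1/(1+0.011914) = 0.9882

0.9882


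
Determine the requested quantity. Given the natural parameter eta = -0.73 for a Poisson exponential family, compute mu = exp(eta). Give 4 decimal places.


Expectation parameter for Poisson exponential family:
mu = exp(eta).
eta = -0.73.
mu = exp(-0.73) = 0.4819

0.4819


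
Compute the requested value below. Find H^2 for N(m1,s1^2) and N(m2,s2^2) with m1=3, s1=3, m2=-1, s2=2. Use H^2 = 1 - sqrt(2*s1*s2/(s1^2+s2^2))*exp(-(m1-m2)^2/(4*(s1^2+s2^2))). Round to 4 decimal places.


Squared Hellinger distance for Gaussians:
H^2 = 1 - sqrt(2*s1*s2/(s1^2+s2^2)) * exp(-(m1-m2)^2/(4*(s1^2+s2^2))).
s1^2 = 9, s2^2 = 4, s1^2+s2^2 = 13.
sqrt(2*3*2/(13)) = 0.960769.
(m1-m2)^2 = (4)^2 = 16.
exp(-16/(4*13)) = exp(-0.307692) = 0.735141.
H^2 = 1 - 0.960769*0.735141 = 0.2937

0.2937


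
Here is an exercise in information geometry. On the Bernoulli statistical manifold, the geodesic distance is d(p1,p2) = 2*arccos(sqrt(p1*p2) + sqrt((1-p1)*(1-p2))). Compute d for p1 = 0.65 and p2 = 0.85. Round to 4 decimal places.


Geodesic distance on Bernoulli manifold:
d(p1,p2) = 2*arccos(sqrt(p1*p2) + sqrt((1-p1)*(1-p2))).
sqrt(p1*p2) = sqrt(0.65*0.85) = 0.743303.
sqrt((1-p1)*(1-p2)) = sqrt(0.35*0.15) = 0.229129.
arg = 0.743303 + 0.229129 = 0.972432.
d = 2*arccos(0.972432) = 0.4707

0.4707


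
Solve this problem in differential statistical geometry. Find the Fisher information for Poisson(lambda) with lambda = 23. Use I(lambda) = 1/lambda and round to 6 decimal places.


Fisher information for Poisson: I(lambda) = 1/lambda.
lambda = 23.
I(lambda) = 1/23 = 0.043478

0.043478


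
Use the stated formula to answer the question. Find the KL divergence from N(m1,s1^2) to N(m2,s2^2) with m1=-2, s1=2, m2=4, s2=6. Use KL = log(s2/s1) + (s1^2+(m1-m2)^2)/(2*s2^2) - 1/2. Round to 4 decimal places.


KL divergence between normal distributions:
KL = log(s2/s1) + (s1^2 + (m1-m2)^2)/(2*s2^2) - 1/2.
log(6/2) = 1.098612.
(2^2 + (-2-4)^2)/(2*6^2) = (4 + 36)/72 = 0.555556.
KL = 1.098612 + 0.555556 - 0.5 = 1.1542

1.1542


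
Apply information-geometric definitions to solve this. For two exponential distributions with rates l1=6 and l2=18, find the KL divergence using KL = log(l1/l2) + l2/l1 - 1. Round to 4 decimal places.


KL divergence for exponential family:
KL = log(l1/l2) + l2/l1 - 1.
log(6/18) = -1.098612.
18/6 = 3.0.
KL = -1.098612 + 3.0 - 1 = 0.9014

0.9014


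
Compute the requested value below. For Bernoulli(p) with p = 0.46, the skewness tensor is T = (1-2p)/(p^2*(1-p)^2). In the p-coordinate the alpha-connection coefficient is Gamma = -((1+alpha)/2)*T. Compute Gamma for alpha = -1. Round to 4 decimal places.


Skewness (Amari-Chentsov) tensor: T = (1-2p)/(p^2*(1-p)^2).
p = 0.46, 1-2p = 0.08, p^2 = 0.2116, (1-p)^2 = 0.2916.
T = 0.08/(0.2116 * 0.2916) = 1.296543.
In the p-coordinate, Gamma^(alpha) = Gamma^(0) - (alpha/2)*T with Gamma^(0) = (1/2)*g'(p) = -T/2,
so Gamma^(alpha) = -((1+alpha)/2)*T.
alpha = -1, -(1+alpha)/2 = 0.0.
Gamma = 0.0 * 1.296543 = 0.0000

0.0000


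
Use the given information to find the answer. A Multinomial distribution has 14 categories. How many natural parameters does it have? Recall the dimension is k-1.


Exponential family dimension calculation:
For Multinomial with k=14 categories, dim = k-1 = 13.

13


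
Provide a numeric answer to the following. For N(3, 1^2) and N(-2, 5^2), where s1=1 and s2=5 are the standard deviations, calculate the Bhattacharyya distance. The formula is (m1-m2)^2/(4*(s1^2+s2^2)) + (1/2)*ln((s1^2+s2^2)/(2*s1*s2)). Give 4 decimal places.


Bhattacharyya distance between two Gaussians:
DB = (m1-m2)^2/(4*(s1^2+s2^2)) + (1/2)*ln((s1^2+s2^2)/(2*s1*s2)).
(m1-m2)^2 = (5)^2 = 25.
s1^2+s2^2 = 1 + 25 = 26.
term1 = 25/104 = 0.240385.
term2 = 0.5*ln(26/10.0) = 0.477756.
DB = 0.240385 + 0.477756 = 0.7181

0.7181


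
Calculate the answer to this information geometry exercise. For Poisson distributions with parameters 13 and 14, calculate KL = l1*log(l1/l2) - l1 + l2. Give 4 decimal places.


KL divergence for Poisson:
KL = l1*log(l1/l2) - l1 + l2.
l1 = 13, l2 = 14.
log(13/14) = -0.074108.
l1*log(l1/l2) = 13 * -0.074108 = -0.963404.
KL = -0.963404 - 13 + 14 = 0.0366

0.0366


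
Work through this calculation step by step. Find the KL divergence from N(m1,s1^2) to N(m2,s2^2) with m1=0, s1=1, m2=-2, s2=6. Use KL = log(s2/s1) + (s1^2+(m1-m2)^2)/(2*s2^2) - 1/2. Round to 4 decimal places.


KL divergence between normal distributions:
KL = log(s2/s1) + (s1^2 + (m1-m2)^2)/(2*s2^2) - 1/2.
log(6/1) = 1.791759.
(1^2 + (0--2)^2)/(2*6^2) = (1 + 4)/72 = 0.069444.
KL = 1.791759 + 0.069444 - 0.5 = 1.3612

1.3612


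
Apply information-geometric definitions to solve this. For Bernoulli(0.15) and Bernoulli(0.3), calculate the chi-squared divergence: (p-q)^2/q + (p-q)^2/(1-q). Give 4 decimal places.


Chi-squared divergence between Bernoulli distributions:
chi^2 = (p-q)^2/q + (p-q)^2/(1-q).
p = 0.15, q = 0.3, p-q = -0.15.
(p-q)^2 = 0.0225.
term1 = 0.0225/0.3 = 0.075.
term2 = 0.0225/0.7 = 0.032143.
chi^2 = 0.075 + 0.032143 = 0.1071

0.1071


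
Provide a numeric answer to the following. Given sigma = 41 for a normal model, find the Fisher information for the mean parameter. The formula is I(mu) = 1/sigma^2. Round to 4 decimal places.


The Fisher information for the mean of a normal distribution is I(mu) = 1/sigma^2.
sigma = 41, so sigma^2 = 1681.
I(mu) = 1/1681 = 0.0006

0.0006


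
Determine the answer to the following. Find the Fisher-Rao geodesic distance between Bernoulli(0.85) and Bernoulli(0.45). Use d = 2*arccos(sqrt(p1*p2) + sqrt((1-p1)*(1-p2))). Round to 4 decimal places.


Geodesic distance on Bernoulli manifold:
d(p1,p2) = 2*arccos(sqrt(p1*p2) + sqrt((1-p1)*(1-p2))).
sqrt(p1*p2) = sqrt(0.85*0.45) = 0.618466.
sqrt((1-p1)*(1-p2)) = sqrt(0.15*0.55) = 0.287228.
arg = 0.618466 + 0.287228 = 0.905694.
d = 2*arccos(0.905694) = 0.8756

0.8756


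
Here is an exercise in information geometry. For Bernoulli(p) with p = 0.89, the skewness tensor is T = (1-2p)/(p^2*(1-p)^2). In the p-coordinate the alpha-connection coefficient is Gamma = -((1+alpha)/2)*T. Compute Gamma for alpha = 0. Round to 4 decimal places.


Skewness (Amari-Chentsov) tensor: T = (1-2p)/(p^2*(1-p)^2).
p = 0.89, 1-2p = -0.78, p^2 = 0.7921, (1-p)^2 = 0.0121.
T = -0.78/(0.7921 * 0.0121) = -81.382161.
In the p-coordinate, Gamma^(alpha) = Gamma^(0) - (alpha/2)*T with Gamma^(0) = (1/2)*g'(p) = -T/2,
so Gamma^(alpha) = -((1+alpha)/2)*T.
alpha = 0, -(1+alpha)/2 = -0.5.
Gamma = -0.5 * -81.382161 = 40.6911

40.6911


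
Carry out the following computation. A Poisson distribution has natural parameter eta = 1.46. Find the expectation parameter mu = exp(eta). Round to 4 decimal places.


Expectation parameter for Poisson exponential family:
mu = exp(eta).
eta = 1.46.
mu = exp(1.46) = 4.3060

4.3060


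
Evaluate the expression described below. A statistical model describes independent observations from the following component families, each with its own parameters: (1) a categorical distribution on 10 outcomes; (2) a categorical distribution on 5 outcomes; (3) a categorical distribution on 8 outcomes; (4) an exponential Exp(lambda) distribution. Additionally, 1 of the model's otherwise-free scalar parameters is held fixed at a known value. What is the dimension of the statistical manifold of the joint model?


The dimension of a statistical manifold equals the number of free
(independent) real parameters of the model. For a product of independent
blocks the parameter counts add.
- categorical on 10 outcomes (probabilities sum to 1): 10-1 = 9.
- categorical on 5 outcomes (probabilities sum to 1): 5-1 = 4.
- categorical on 8 outcomes (probabilities sum to 1): 8-1 = 7.
- exponential (lambda): 1.
Total = 9 + 4 + 7 + 1 = 21.
1 parameter(s) fixed at known values: 21 - 1 = 20.
Dimension = 20

20


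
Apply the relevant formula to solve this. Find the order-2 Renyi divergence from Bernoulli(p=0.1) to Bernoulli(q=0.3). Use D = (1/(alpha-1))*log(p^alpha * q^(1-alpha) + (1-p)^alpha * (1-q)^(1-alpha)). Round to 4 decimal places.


Renyi divergence of order alpha between Bernoulli distributions:
D = (1/(alpha-1))*log(p^alpha * q^(1-alpha) + (1-p)^alpha * (1-q)^(1-alpha)).
alpha = 2, p = 0.1, q = 0.3.
p^alpha * q^(1-alpha) = 0.1^2 * 0.3^-1 = 0.033333.
(1-p)^alpha * (1-q)^(1-alpha) = 0.9^2 * 0.7^-1 = 1.157143.
sum = 0.033333 + 1.157143 = 1.190476.
D = (1/1)*log(1.190476) = 0.1744

0.1744


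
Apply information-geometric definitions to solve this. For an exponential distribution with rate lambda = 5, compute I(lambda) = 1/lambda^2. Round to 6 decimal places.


Fisher information for exponential: I(lambda) = 1/lambda^2.
lambda = 5, lambda^2 = 25.
I = 1/25 = 0.040000

0.040000


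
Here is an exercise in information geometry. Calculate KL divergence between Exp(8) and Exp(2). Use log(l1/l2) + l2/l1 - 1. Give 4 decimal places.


KL divergence for exponential family:
KL = log(l1/l2) + l2/l1 - 1.
log(8/2) = 1.386294.
2/8 = 0.25.
KL = 1.386294 + 0.25 - 1 = 0.6363

0.6363


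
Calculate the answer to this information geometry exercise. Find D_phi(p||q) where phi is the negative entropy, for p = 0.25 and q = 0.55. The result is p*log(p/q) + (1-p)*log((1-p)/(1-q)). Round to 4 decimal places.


Bregman divergence with negative entropy generator:
D = p*log(p/q) + (1-p)*log((1-p)/(1-q)).
p = 0.25, q = 0.55.
p*log(p/q) = 0.25*log(0.25/0.55) = -0.197114.
(1-p)*log((1-p)/(1-q)) = 0.75*log(0.75/0.45) = 0.383119.
D = -0.197114 + 0.383119 = 0.1860

0.1860


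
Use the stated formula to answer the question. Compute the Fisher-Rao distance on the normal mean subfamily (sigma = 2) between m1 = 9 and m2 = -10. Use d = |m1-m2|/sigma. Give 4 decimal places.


On the fixed-variance normal subfamily, geodesic distance = |m1-m2|/sigma.
|9 - -10| = 19.
sigma = 2.
d = 19/2 = 9.5000

9.5000


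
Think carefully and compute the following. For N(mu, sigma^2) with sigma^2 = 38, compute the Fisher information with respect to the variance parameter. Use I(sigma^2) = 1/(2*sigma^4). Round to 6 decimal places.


Fisher information for variance: I(sigma^2) = 1/(2*sigma^4).
sigma^2 = 38, so sigma^4 = 1444.
I = 1/(2*1444) = 1/2888 = 0.000346

0.000346


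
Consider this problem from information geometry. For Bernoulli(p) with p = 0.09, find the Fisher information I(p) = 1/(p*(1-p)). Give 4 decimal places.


For Bernoulli(p), Fisher information is I(p) = 1/(p*(1-p)).
p = 0.09, 1-p = 0.91.
p*(1-p) = 0.0819.
I(p) = 1/0.0819 = 12.2100

12.2100


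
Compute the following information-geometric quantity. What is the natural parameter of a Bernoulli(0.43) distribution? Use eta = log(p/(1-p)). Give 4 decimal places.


Natural parameter for Bernoulli: eta = log(p/(1-p)).
p = 0.43, 1-p = 0.57.
p/(1-p) = 0.754386.
eta = log(0.754386) = -0.2819

-0.2819


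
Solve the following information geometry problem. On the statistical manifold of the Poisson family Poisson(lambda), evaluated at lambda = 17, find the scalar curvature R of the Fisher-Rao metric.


This family has a single free parameter, so its statistical manifold
is 1-dimensional. The Riemann curvature tensor of any 1-dimensional
Riemannian manifold vanishes identically, so R = 0.

0


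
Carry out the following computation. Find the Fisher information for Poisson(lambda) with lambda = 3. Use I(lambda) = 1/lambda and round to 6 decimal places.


Fisher information for Poisson: I(lambda) = 1/lambda.
lambda = 3.
I(lambda) = 1/3 = 0.333333

0.333333


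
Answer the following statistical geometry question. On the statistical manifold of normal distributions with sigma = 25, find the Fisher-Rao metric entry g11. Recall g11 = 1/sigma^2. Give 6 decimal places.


For the 2-parameter normal family, the Fisher metric has:
  g11 = 1/sigma^2, g22 = 2/sigma^2.
sigma = 25, sigma^2 = 625.
g11 = 0.001600

0.001600


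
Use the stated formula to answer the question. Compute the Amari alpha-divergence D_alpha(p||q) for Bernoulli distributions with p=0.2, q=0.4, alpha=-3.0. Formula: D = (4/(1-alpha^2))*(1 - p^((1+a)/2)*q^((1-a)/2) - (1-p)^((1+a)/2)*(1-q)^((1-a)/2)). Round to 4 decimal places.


Amari alpha-divergence:
D = (4/(1-alpha^2))*(1 - p^((1+a)/2)*q^((1-a)/2) - (1-p)^((1+a)/2)*(1-q)^((1-a)/2)).
alpha = -3.0, p = 0.2, q = 0.4.
e1 = (1+alpha)/2 = -1.0, e2 = (1-alpha)/2 = 2.0.
t1 = p^e1 * q^e2 = 0.2^-1.0 * 0.4^2.0 = 0.8.
t2 = (1-p)^e1 * (1-q)^e2 = 0.8^-1.0 * 0.6^2.0 = 0.45.
4/(1-alpha^2) = -0.5.
D = -0.5*(1 - 0.8 - 0.45) = 0.1250

0.1250


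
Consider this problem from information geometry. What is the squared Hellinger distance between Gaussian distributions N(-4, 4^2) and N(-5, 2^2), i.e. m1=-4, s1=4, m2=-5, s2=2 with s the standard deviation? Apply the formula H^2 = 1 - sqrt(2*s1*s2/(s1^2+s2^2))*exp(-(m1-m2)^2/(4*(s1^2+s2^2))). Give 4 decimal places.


Squared Hellinger distance for Gaussians:
H^2 = 1 - sqrt(2*s1*s2/(s1^2+s2^2)) * exp(-(m1-m2)^2/(4*(s1^2+s2^2))).
s1^2 = 16, s2^2 = 4, s1^2+s2^2 = 20.
sqrt(2*4*2/(20)) = 0.894427.
(m1-m2)^2 = (1)^2 = 1.
exp(-1/(4*20)) = exp(-0.0125) = 0.987578.
H^2 = 1 - 0.894427*0.987578 = 0.1167

0.1167


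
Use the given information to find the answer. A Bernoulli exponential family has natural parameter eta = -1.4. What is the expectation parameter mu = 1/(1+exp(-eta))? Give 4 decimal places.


Dual coordinate (expectation parameter) for Bernoulli:
mu = 1/(1+exp(-eta)).
eta = -1.4.
exp(-eta) = exp(1.4) = 4.0552.
mu = 1/(1+4.0552) = 0.1978

0.1978


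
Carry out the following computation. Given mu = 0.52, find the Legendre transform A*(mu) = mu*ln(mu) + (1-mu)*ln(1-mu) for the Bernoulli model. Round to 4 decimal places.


Legendre transform for Bernoulli:
A*(mu) = mu*log(mu) + (1-mu)*log(1-mu).
mu = 0.52, 1-mu = 0.48.
mu*log(mu) = 0.52*log(0.52) = -0.340042.
(1-mu)*log(1-mu) = 0.48*log(0.48) = -0.352305.
A* = -0.340042 + -0.352305 = -0.6923

-0.6923


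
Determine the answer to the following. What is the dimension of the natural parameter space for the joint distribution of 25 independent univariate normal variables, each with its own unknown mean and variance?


Exponential family dimension calculation:
Each univariate normal has two natural parameters (mu/sigma^2 and -1/(2 sigma^2)).
With 25 independent components, dim = 2 * 25 = 50.

50


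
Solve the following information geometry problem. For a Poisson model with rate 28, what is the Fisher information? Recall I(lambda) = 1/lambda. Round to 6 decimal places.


Fisher information for Poisson: I(lambda) = 1/lambda.
lambda = 28.
I(lambda) = 1/28 = 0.035714

0.035714


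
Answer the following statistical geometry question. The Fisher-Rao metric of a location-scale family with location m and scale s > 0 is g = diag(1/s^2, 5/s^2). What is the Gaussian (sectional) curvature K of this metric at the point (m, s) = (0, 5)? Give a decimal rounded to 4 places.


The metric has the form g = (A dm^2 + B ds^2)/s^2 with A = 1, B = 5.
Substitute u = sqrt(A/B)*m: g = B*(du^2 + ds^2)/s^2, i.e. B times the
Poincare upper half-plane metric, which has constant Gaussian curvature -1.
Scaling a 2D metric by a constant c divides the Gaussian curvature by c,
so K = -1/B = -1/(5) = -0.2000 everywhere (the point (m, s) = (0, 5) is irrelevant:
the curvature is constant).
The requested Gaussian curvature is K = -0.2000.

-0.2000


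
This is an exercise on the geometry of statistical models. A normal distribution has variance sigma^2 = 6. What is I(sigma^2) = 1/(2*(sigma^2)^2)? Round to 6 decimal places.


Fisher information for variance: I(sigma^2) = 1/(2*sigma^4).
sigma^2 = 6, so sigma^4 = 36.
I = 1/(2*36) = 1/72 = 0.013889

0.013889


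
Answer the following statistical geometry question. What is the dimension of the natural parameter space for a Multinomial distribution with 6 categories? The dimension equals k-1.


Exponential family dimension calculation:
For Multinomial with k=6 categories, dim = k-1 = 5.

5


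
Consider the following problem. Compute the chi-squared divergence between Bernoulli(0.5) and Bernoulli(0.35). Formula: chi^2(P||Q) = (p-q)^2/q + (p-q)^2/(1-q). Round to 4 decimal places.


Chi-squared divergence between Bernoulli distributions:
chi^2 = (p-q)^2/q + (p-q)^2/(1-q).
p = 0.5, q = 0.35, p-q = 0.15.
(p-q)^2 = 0.0225.
term1 = 0.0225/0.35 = 0.064286.
term2 = 0.0225/0.65 = 0.034615.
chi^2 = 0.064286 + 0.034615 = 0.0989

0.0989


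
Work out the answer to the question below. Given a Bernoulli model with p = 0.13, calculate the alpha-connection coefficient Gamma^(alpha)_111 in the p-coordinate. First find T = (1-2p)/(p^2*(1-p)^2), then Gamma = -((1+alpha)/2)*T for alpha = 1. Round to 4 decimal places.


Skewness (Amari-Chentsov) tensor: T = (1-2p)/(p^2*(1-p)^2).
p = 0.13, 1-2p = 0.74, p^2 = 0.0169, (1-p)^2 = 0.7569.
T = 0.74/(0.0169 * 0.7569) = 57.850419.
In the p-coordinate, Gamma^(alpha) = Gamma^(0) - (alpha/2)*T with Gamma^(0) = (1/2)*g'(p) = -T/2,
so Gamma^(alpha) = -((1+alpha)/2)*T.
alpha = 1, -(1+alpha)/2 = -1.0.
Gamma = -1.0 * 57.850419 = -57.8504

-57.8504


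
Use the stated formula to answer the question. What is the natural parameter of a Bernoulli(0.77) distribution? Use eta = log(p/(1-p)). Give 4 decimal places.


Natural parameter for Bernoulli: eta = log(p/(1-p)).
p = 0.77, 1-p = 0.23.
p/(1-p) = 3.347826.
eta = log(3.347826) = 1.2083

1.2083


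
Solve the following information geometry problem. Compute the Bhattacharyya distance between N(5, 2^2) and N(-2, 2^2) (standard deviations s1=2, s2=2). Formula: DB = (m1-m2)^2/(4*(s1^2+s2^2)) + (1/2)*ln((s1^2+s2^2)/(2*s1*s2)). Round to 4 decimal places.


Bhattacharyya distance between two Gaussians:
DB = (m1-m2)^2/(4*(s1^2+s2^2)) + (1/2)*ln((s1^2+s2^2)/(2*s1*s2)).
(m1-m2)^2 = (7)^2 = 49.
s1^2+s2^2 = 4 + 4 = 8.
term1 = 49/32 = 1.53125.
term2 = 0.5*ln(8/8.0) = 0.0.
DB = 1.53125 + 0.0 = 1.5313

1.5313


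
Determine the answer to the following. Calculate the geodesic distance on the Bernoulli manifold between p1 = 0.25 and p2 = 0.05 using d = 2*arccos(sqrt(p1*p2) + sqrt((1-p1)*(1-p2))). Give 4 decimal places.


Geodesic distance on Bernoulli manifold:
d(p1,p2) = 2*arccos(sqrt(p1*p2) + sqrt((1-p1)*(1-p2))).
sqrt(p1*p2) = sqrt(0.25*0.05) = 0.111803.
sqrt((1-p1)*(1-p2)) = sqrt(0.75*0.95) = 0.844097.
arg = 0.111803 + 0.844097 = 0.955901.
d = 2*arccos(0.955901) = 0.5962

0.5962


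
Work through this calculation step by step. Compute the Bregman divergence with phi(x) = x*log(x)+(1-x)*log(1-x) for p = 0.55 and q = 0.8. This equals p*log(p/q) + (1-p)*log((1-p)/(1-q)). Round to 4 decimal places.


Bregman divergence with negative entropy generator:
D = p*log(p/q) + (1-p)*log((1-p)/(1-q)).
p = 0.55, q = 0.8.
p*log(p/q) = 0.55*log(0.55/0.8) = -0.206081.
(1-p)*log((1-p)/(1-q)) = 0.45*log(0.45/0.2) = 0.364919.
D = -0.206081 + 0.364919 = 0.1588

0.1588


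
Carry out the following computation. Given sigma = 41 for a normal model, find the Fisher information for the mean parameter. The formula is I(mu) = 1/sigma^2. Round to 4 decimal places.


The Fisher information for the mean of a normal distribution is I(mu) = 1/sigma^2.
sigma = 41, so sigma^2 = 1681.
I(mu) = 1/1681 = 0.0006

0.0006


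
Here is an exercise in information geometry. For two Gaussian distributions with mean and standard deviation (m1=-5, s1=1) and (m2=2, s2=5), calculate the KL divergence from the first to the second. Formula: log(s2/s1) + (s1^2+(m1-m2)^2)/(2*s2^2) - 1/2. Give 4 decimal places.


KL divergence between normal distributions:
KL = log(s2/s1) + (s1^2 + (m1-m2)^2)/(2*s2^2) - 1/2.
log(5/1) = 1.609438.
(1^2 + (-5-2)^2)/(2*5^2) = (1 + 49)/50 = 1.0.
KL = 1.609438 + 1.0 - 0.5 = 2.1094

2.1094


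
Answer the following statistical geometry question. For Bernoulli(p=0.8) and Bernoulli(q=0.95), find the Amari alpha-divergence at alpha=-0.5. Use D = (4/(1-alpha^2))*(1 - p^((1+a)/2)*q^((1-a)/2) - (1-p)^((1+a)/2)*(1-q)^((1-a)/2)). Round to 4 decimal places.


Amari alpha-divergence:
D = (4/(1-alpha^2))*(1 - p^((1+a)/2)*q^((1-a)/2) - (1-p)^((1+a)/2)*(1-q)^((1-a)/2)).
alpha = -0.5, p = 0.8, q = 0.95.
e1 = (1+alpha)/2 = 0.25, e2 = (1-alpha)/2 = 0.75.
t1 = p^e1 * q^e2 = 0.8^0.25 * 0.95^0.75 = 0.91005.
t2 = (1-p)^e1 * (1-q)^e2 = 0.2^0.25 * 0.05^0.75 = 0.070711.
4/(1-alpha^2) = 5.333333.
D = 5.333333*(1 - 0.91005 - 0.070711) = 0.1026

0.1026


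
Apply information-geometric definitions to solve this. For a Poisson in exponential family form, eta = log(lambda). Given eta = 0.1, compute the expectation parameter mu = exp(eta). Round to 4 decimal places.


Expectation parameter for Poisson exponential family:
mu = exp(eta).
eta = 0.1.
mu = exp(0.1) = 1.1052

1.1052


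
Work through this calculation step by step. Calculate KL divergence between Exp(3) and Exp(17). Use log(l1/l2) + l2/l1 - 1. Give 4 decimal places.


KL divergence for exponential family:
KL = log(l1/l2) + l2/l1 - 1.
log(3/17) = -1.734601.
17/3 = 5.666667.
KL = -1.734601 + 5.666667 - 1 = 2.9321

2.9321


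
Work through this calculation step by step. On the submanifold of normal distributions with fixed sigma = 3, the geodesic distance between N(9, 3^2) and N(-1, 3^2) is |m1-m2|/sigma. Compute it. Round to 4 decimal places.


On the fixed-variance normal subfamily, geodesic distance = |m1-m2|/sigma.
|9 - -1| = 10.
sigma = 3.
d = 10/3 = 3.3333

3.3333


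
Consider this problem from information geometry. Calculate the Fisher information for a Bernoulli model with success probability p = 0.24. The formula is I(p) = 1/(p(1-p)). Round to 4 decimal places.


For Bernoulli(p), Fisher information is I(p) = 1/(p*(1-p)).
p = 0.24, 1-p = 0.76.
p*(1-p) = 0.1824.
I(p) = 1/0.1824 = 5.4825

5.4825


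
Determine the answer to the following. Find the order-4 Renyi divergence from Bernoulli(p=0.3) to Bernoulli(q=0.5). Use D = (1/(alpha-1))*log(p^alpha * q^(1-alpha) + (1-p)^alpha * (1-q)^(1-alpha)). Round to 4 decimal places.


Renyi divergence of order alpha between Bernoulli distributions:
D = (1/(alpha-1))*log(p^alpha * q^(1-alpha) + (1-p)^alpha * (1-q)^(1-alpha)).
alpha = 4, p = 0.3, q = 0.5.
p^alpha * q^(1-alpha) = 0.3^4 * 0.5^-3 = 0.0648.
(1-p)^alpha * (1-q)^(1-alpha) = 0.7^4 * 0.5^-3 = 1.9208.
sum = 0.0648 + 1.9208 = 1.9856.
D = (1/3)*log(1.9856) = 0.2286

0.2286


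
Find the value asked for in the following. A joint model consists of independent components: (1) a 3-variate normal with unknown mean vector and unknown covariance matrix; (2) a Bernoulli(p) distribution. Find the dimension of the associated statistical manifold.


The dimension of a statistical manifold equals the number of free
(independent) real parameters of the model. For a product of independent
blocks the parameter counts add.
- 3-variate normal: 3 (mean) + 3*4/2 = 6 (symmetric covariance) = 9.
- Bernoulli (p): 1.
Total = 9 + 1 = 10.
Dimension = 10

10


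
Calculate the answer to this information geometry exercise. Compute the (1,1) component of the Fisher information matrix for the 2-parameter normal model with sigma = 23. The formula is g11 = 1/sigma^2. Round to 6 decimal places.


For the 2-parameter normal family, the Fisher metric has:
  g11 = 1/sigma^2, g22 = 2/sigma^2.
sigma = 23, sigma^2 = 529.
g11 = 0.001890

0.001890


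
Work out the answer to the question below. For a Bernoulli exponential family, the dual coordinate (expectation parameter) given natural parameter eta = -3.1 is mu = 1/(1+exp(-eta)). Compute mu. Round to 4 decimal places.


Dual coordinate (expectation parameter) for Bernoulli:
mu = 1/(1+exp(-eta)).
eta = -3.1.
exp(-eta) = exp(3.1) = 22.197951.
mu = 1/(1+22.197951) = 0.0431

0.0431


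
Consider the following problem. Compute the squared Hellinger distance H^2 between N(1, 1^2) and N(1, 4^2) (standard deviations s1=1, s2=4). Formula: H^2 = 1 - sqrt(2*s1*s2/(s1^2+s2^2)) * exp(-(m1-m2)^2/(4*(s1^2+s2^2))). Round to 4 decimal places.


Squared Hellinger distance for Gaussians:
H^2 = 1 - sqrt(2*s1*s2/(s1^2+s2^2)) * exp(-(m1-m2)^2/(4*(s1^2+s2^2))).
s1^2 = 1, s2^2 = 16, s1^2+s2^2 = 17.
sqrt(2*1*4/(17)) = 0.685994.
(m1-m2)^2 = (0)^2 = 0.
exp(-0/(4*17)) = exp(0.0) = 1.0.
H^2 = 1 - 0.685994*1.0 = 0.3140

0.3140


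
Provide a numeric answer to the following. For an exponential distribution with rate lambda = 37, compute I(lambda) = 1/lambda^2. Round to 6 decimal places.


Fisher information for exponential: I(lambda) = 1/lambda^2.
lambda = 37, lambda^2 = 1369.
I = 1/1369 = 0.000730

0.000730


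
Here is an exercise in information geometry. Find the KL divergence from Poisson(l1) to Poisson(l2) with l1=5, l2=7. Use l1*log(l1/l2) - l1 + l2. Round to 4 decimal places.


KL divergence for Poisson:
KL = l1*log(l1/l2) - l1 + l2.
l1 = 5, l2 = 7.
log(5/7) = -0.336472.
l1*log(l1/l2) = 5 * -0.336472 = -1.682361.
KL = -1.682361 - 5 + 7 = 0.3176

0.3176


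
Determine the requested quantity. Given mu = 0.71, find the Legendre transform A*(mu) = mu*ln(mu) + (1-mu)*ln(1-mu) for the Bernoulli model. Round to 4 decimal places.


Legendre transform for Bernoulli:
A*(mu) = mu*log(mu) + (1-mu)*log(1-mu).
mu = 0.71, 1-mu = 0.29.
mu*log(mu) = 0.71*log(0.71) = -0.243168.
(1-mu)*log(1-mu) = 0.29*log(0.29) = -0.358984.
A* = -0.243168 + -0.358984 = -0.6022

-0.6022


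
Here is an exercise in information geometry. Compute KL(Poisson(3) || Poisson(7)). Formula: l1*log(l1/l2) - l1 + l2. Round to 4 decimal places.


KL divergence for Poisson:
KL = l1*log(l1/l2) - l1 + l2.
l1 = 3, l2 = 7.
log(3/7) = -0.847298.
l1*log(l1/l2) = 3 * -0.847298 = -2.541894.
KL = -2.541894 - 3 + 7 = 1.4581

1.4581


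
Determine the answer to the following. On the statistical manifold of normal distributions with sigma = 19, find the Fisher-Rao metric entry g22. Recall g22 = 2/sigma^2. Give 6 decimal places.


For the 2-parameter normal family, the Fisher metric has:
  g11 = 1/sigma^2, g22 = 2/sigma^2.
sigma = 19, sigma^2 = 361.
g22 = 0.005540

0.005540


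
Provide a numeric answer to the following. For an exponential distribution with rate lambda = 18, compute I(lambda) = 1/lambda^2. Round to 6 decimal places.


Fisher information for exponential: I(lambda) = 1/lambda^2.
lambda = 18, lambda^2 = 324.
I = 1/324 = 0.003086

0.003086


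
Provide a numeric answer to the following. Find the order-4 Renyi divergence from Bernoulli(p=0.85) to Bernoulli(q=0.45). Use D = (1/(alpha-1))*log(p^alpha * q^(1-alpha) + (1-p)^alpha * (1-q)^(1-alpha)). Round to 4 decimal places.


Renyi divergence of order alpha between Bernoulli distributions:
D = (1/(alpha-1))*log(p^alpha * q^(1-alpha) + (1-p)^alpha * (1-q)^(1-alpha)).
alpha = 4, p = 0.85, q = 0.45.
p^alpha * q^(1-alpha) = 0.85^4 * 0.45^-3 = 5.728464.
(1-p)^alpha * (1-q)^(1-alpha) = 0.15^4 * 0.55^-3 = 0.003043.
sum = 5.728464 + 0.003043 = 5.731506.
D = (1/3)*log(5.731506) = 0.5820

0.5820


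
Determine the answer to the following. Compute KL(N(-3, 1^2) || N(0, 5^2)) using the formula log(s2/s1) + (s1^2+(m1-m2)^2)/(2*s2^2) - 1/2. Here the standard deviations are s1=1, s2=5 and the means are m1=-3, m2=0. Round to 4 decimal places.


KL divergence between normal distributions:
KL = log(s2/s1) + (s1^2 + (m1-m2)^2)/(2*s2^2) - 1/2.
log(5/1) = 1.609438.
(1^2 + (-3-0)^2)/(2*5^2) = (1 + 9)/50 = 0.2.
KL = 1.609438 + 0.2 - 0.5 = 1.3094

1.3094


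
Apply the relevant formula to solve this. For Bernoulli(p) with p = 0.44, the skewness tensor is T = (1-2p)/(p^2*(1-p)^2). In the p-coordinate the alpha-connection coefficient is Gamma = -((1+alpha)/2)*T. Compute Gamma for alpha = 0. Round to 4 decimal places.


Skewness (Amari-Chentsov) tensor: T = (1-2p)/(p^2*(1-p)^2).
p = 0.44, 1-2p = 0.12, p^2 = 0.1936, (1-p)^2 = 0.3136.
T = 0.12/(0.1936 * 0.3136) = 1.976514.
In the p-coordinate, Gamma^(alpha) = Gamma^(0) - (alpha/2)*T with Gamma^(0) = (1/2)*g'(p) = -T/2,
so Gamma^(alpha) = -((1+alpha)/2)*T.
alpha = 0, -(1+alpha)/2 = -0.5.
Gamma = -0.5 * 1.976514 = -0.9883

-0.9883


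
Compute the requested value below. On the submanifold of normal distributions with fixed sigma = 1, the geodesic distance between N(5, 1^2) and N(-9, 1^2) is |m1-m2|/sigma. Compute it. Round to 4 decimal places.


On the fixed-variance normal subfamily, geodesic distance = |m1-m2|/sigma.
|5 - -9| = 14.
sigma = 1.
d = 14/1 = 14.0000

14.0000


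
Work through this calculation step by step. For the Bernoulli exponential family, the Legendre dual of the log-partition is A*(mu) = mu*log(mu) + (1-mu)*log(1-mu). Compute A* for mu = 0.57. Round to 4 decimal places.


Legendre transform for Bernoulli:
A*(mu) = mu*log(mu) + (1-mu)*log(1-mu).
mu = 0.57, 1-mu = 0.43.
mu*log(mu) = 0.57*log(0.57) = -0.320408.
(1-mu)*log(1-mu) = 0.43*log(0.43) = -0.362907.
A* = -0.320408 + -0.362907 = -0.6833

-0.6833


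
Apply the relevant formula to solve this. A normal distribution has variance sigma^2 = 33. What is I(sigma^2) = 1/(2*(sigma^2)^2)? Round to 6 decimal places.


Fisher information for variance: I(sigma^2) = 1/(2*sigma^4).
sigma^2 = 33, so sigma^4 = 1089.
I = 1/(2*1089) = 1/2178 = 0.000459

0.000459
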